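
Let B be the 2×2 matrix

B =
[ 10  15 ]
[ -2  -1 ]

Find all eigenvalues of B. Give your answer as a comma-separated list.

det(B - λI) = (10 - λ)(-1 - λ) - (15)·(-2) = λ^2 - 9λ + 20.
This factors as (λ - 4)·(λ - 5) = 0.
Eigenvalues: 4, 5.

4, 5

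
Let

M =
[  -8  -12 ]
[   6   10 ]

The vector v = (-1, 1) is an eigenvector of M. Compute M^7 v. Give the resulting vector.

First find the eigenvalue: Mv = (-4, 4) = 4·(-1, 1), so λ = 4.
Then M^7 v = λ^7·v = 4^7·(-1, 1) = 16384·(-1, 1) = (-16384, 16384).

(-16384, 16384)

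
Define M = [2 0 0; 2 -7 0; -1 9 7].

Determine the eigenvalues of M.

-7, 2, 7

M is lower triangular, so its eigenvalues are the diagonal entries.
Diagonal: 2, -7, 7.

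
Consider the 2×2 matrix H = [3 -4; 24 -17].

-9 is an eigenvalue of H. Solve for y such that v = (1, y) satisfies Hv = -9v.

We need (H + 9I)v = 0.
H + 9I = [[12, -4], [24, -8]].
Row 1: (12)·1 + (-4)·y = 0
Row 2: (24)·1 + (-8)·y = 0
Solving gives y = 3.
Check: H·(1, 3) = (-9, -27) = -9·(1, 3).

3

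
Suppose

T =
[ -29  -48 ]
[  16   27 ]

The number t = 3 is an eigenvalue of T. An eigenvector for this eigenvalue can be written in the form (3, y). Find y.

We need (T - 3I)v = 0.
T - 3I = [[-32, -48], [16, 24]].
Row 1: (-32)·3 + (-48)·y = 0
Row 2: (16)·3 + (24)·y = 0
Solving gives y = -2.
Check: T·(3, -2) = (9, -6) = 3·(3, -2).

-2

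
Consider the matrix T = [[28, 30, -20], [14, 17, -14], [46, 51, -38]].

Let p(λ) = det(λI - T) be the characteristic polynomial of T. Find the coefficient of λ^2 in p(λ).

-7

The coefficient of λ^2 of det(λI - T) is −trace(T).
trace(T) = (28) + (17) + (-38) = 7, so the coefficient is -7.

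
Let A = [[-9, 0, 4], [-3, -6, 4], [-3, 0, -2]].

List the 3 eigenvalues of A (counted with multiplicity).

Compute the characteristic polynomial p(lambda) = det(lambda·I - A).
Cofactor expansion gives p(lambda) = lambda^3 + 17·lambda^2 + 96·lambda + 180.
Rational-root test: lambda = -5 gives p(-5) = 0.
Factor out (lambda + 5): p(lambda) = (lambda + 5)·(lambda^2 + 12·lambda + 36).
The quadratic factor is (lambda + 6)^2.
Eigenvalues: -6, -6, -5.

-6, -6, -5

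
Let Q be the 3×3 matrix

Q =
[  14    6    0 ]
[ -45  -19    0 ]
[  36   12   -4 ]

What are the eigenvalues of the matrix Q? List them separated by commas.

Set up det(sI - Q) = 0.
Expanding the 3×3 determinant: p(s) = s^3 + 9s^2 + 24s + 16.
Since p(-1) = 0, s = -1 is a root.
Factor out (s + 1): p(s) = (s + 1)·(s^2 + 8s + 16).
The quadratic factor is (s + 4)^2.
Eigenvalues: -4, -4, -1.

-4, -4, -1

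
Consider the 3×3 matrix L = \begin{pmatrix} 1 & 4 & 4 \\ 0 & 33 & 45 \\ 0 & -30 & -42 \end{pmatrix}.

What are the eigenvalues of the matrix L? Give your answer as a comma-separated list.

Set up det(rI - L) = 0.
Expanding the 3×3 determinant: p(r) = r^3 + 8r^2 - 45r + 36.
Try r = 3: p(3) = 0, so 3 is a root.
Dividing by (r - 3) leaves r^2 + 11r - 12.
The quadratic factors as (r + 12)·(r - 1).
Eigenvalues: -12, 1, 3.

-12, 1, 3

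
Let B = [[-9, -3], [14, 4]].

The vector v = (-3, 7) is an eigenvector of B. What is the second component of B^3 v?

-56

First find the eigenvalue: Bv = (6, -14) = -2·(-3, 7), so λ = -2.
Then B^3 v = λ^3·v = (-2)^3·(-3, 7) = -8·(-3, 7) = (24, -56).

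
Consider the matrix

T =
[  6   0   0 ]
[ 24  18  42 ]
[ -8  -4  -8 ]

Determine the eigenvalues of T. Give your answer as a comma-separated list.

Set up det(λI - T) = 0.
Expanding along the first row, p(λ) = λ^3 - 16λ^2 + 84λ - 144.
Rational-root test: λ = 4 gives p(4) = 0.
Dividing by (λ - 4) leaves λ^2 - 12λ + 36.
The quadratic factor is (λ - 6)^2.
Eigenvalues: 4, 6, 6.

4, 6, 6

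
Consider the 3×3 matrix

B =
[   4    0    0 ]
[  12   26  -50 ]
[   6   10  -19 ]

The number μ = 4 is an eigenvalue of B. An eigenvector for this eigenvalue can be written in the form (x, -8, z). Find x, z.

-2, -4

We need (B - 4I)v = 0.
B - 4I = [[0, 0, 0], [12, 22, -50], [6, 10, -23]].
Row 1: (0)·x + (0)·-8 + (0)·z = 0
Row 2: (12)·x + (22)·-8 + (-50)·z = 0
Row 3: (6)·x + (10)·-8 + (-23)·z = 0
Solving gives x = -2, z = -4.
Check: B·(-2, -8, -4) = (-8, -32, -16) = 4·(-2, -8, -4).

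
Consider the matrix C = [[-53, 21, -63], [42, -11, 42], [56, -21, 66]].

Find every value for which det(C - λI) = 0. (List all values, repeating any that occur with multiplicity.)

-11, 3, 10

Compute the characteristic polynomial p(λ) = det(λI - C).
Expanding the 3×3 determinant: p(λ) = λ^3 - 2λ^2 - 113λ + 330.
Try λ = 10: p(10) = 0, so 10 is a root.
Factor out (λ - 10): p(λ) = (λ - 10)·(λ^2 + 8λ - 33).
The quadratic factors as (λ + 11)·(λ - 3).
Eigenvalues: -11, 3, 10.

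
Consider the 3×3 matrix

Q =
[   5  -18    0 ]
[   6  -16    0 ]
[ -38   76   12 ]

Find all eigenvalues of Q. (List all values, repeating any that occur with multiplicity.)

The characteristic polynomial is p(λ) = det(λI - Q).
Cofactor expansion gives p(λ) = λ^3 - λ^2 - 104λ - 336.
Try λ = -4: p(-4) = 0, so -4 is a root.
Dividing by (λ + 4) leaves λ^2 - 5λ - 84.
The quadratic factors as (λ + 7)·(λ - 12).
Eigenvalues: -7, -4, 12.

-7, -4, 12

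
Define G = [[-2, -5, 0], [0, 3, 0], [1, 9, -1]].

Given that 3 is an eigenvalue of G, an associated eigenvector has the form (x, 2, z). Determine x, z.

-2, 4

We need (G - 3I)v = 0.
G - 3I = [[-5, -5, 0], [0, 0, 0], [1, 9, -4]].
Row 1: (-5)·x + (-5)·2 + (0)·z = 0
Row 2: (0)·x + (0)·2 + (0)·z = 0
Row 3: (1)·x + (9)·2 + (-4)·z = 0
Solving gives x = -2, z = 4.
Check: G·(-2, 2, 4) = (-6, 6, 12) = 3·(-2, 2, 4).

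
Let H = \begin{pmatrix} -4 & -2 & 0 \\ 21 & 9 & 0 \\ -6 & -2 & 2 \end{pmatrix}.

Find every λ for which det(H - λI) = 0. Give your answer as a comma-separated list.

The characteristic polynomial is p(lambda) = det(lambda·I - H).
Expanding the 3×3 determinant: p(lambda) = lambda^3 - 7·lambda^2 + 16·lambda - 12.
Rational-root test: lambda = 2 gives p(2) = 0.
Factor out (lambda - 2): p(lambda) = (lambda - 2)·(lambda^2 - 5·lambda + 6).
The quadratic factors as (lambda - 2)·(lambda - 3).
Eigenvalues: 2, 2, 3.

2, 2, 3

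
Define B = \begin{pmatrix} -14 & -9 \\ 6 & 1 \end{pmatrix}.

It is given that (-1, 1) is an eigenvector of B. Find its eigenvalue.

Compute Bv: B·(-1, 1) = (5, -5).
Since Bv = λv, compare component 1: 5 = λ·-1, so λ = -5.

-5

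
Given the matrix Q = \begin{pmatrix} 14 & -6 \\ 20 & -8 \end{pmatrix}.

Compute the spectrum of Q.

det(Q - rI) = (14 - r)(-8 - r) - (-6)·(20) = r^2 - 6r + 8.
This factors as (r - 2)·(r - 4) = 0.
Eigenvalues: 2, 4.

2, 4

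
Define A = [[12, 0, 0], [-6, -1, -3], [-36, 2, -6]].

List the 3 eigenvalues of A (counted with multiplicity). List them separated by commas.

-4, -3, 12

Compute the characteristic polynomial p(t) = det(tI - A).
Expanding along the first row, p(t) = t^3 - 5t^2 - 72t - 144.
Rational-root test: t = -4 gives p(-4) = 0.
Dividing by (t + 4) leaves t^2 - 9t - 36.
The quadratic factors as (t + 3)·(t - 12).
Eigenvalues: -4, -3, 12.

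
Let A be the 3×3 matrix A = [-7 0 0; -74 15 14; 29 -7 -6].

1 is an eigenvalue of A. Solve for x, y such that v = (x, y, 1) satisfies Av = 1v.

We need (A - 1I)v = 0.
A - 1I = [[-8, 0, 0], [-74, 14, 14], [29, -7, -7]].
Row 1: (-8)·x + (0)·y + (0)·1 = 0
Row 2: (-74)·x + (14)·y + (14)·1 = 0
Row 3: (29)·x + (-7)·y + (-7)·1 = 0
Solving gives x = 0, y = -1.
Check: A·(0, -1, 1) = (0, -1, 1) = 1·(0, -1, 1).

0, -1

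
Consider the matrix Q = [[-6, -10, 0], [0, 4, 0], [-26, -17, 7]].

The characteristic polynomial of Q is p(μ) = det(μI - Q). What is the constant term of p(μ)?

p(μ) = μ^3 - 5μ^2 - 38μ + 168.
The constant term is 168.

168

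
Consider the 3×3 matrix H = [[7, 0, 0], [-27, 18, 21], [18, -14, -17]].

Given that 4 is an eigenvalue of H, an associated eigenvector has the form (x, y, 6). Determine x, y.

0, -9

We need (H - 4I)v = 0.
H - 4I = [[3, 0, 0], [-27, 14, 21], [18, -14, -21]].
Row 1: (3)·x + (0)·y + (0)·6 = 0
Row 2: (-27)·x + (14)·y + (21)·6 = 0
Row 3: (18)·x + (-14)·y + (-21)·6 = 0
Solving gives x = 0, y = -9.
Check: H·(0, -9, 6) = (0, -36, 24) = 4·(0, -9, 6).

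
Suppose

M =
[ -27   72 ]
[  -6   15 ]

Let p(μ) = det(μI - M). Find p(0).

p(0) = det(0·I − M) = det(−M) = (−1)^2·det(M).
det(M) = 27, so p(0) = 27.

27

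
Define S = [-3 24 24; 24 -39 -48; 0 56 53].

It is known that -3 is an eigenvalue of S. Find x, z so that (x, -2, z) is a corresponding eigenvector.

We need (S + 3I)v = 0.
S + 3I = [[0, 24, 24], [24, -36, -48], [0, 56, 56]].
Row 1: (0)·x + (24)·-2 + (24)·z = 0
Row 2: (24)·x + (-36)·-2 + (-48)·z = 0
Row 3: (0)·x + (56)·-2 + (56)·z = 0
Solving gives x = 1, z = 2.
Check: S·(1, -2, 2) = (-3, 6, -6) = -3·(1, -2, 2).

1, 2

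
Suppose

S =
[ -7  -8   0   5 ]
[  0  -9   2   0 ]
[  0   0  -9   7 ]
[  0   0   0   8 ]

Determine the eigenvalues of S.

-9, -9, -7, 8

S is upper triangular, so its eigenvalues are the diagonal entries.
Diagonal: -7, -9, -9, 8.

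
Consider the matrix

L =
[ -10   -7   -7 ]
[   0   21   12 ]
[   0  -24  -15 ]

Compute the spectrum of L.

Set up det(rI - L) = 0.
Cofactor expansion gives p(r) = r^3 + 4r^2 - 87r - 270.
Try r = -3: p(-3) = 0, so -3 is a root.
Factor out (r + 3): p(r) = (r + 3)·(r^2 + r - 90).
The quadratic factors as (r + 10)·(r - 9).
Eigenvalues: -10, -3, 9.

-10, -3, 9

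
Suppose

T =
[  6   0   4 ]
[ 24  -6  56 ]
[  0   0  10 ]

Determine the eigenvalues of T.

Compute the characteristic polynomial p(λ) = det(λI - T).
Expanding along the first row, p(λ) = λ^3 - 10λ^2 - 36λ + 360.
Try λ = 10: p(10) = 0, so 10 is a root.
Factor out (λ - 10): p(λ) = (λ - 10)·(λ^2 - 36).
The quadratic factors as (λ + 6)·(λ - 6).
Eigenvalues: -6, 6, 10.

-6, 6, 10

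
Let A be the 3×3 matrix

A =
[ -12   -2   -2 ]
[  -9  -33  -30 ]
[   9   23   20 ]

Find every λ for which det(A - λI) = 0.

-12, -10, -3

The characteristic polynomial is p(λ) = det(λI - A).
Cofactor expansion gives p(λ) = λ^3 + 25λ^2 + 186λ + 360.
Since p(-3) = 0, λ = -3 is a root.
Dividing by (λ + 3) leaves λ^2 + 22λ + 120.
The quadratic factors as (λ + 12)·(λ + 10).
Eigenvalues: -12, -10, -3.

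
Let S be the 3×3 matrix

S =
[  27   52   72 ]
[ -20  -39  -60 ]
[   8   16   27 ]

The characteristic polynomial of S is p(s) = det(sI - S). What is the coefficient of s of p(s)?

47

p(s) = s^3 - 15s^2 + 47s - 33.
The coefficient of s is 47.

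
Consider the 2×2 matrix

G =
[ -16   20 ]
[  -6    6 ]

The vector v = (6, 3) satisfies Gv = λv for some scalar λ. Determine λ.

Compute Gv: G·(6, 3) = (-36, -18).
Since Gv = λv, compare component 1: -36 = λ·6, so λ = -6.

-6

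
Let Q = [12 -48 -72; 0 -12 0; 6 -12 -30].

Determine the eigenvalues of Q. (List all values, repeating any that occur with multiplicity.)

Compute the characteristic polynomial p(lambda) = det(lambda·I - Q).
Expanding along the first row, p(lambda) = lambda^3 + 30·lambda^2 + 288·lambda + 864.
Since p(-6) = 0, lambda = -6 is a root.
Dividing by (lambda + 6) leaves lambda^2 + 24·lambda + 144.
The quadratic factor is (lambda + 12)^2.
Eigenvalues: -12, -12, -6.

-12, -12, -6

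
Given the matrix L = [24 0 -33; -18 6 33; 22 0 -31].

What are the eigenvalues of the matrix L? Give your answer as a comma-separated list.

-9, 2, 6

Compute the characteristic polynomial p(lambda) = det(lambda·I - L).
Cofactor expansion gives p(lambda) = lambda^3 + lambda^2 - 60·lambda + 108.
Try lambda = 2: p(2) = 0, so 2 is a root.
Factor out (lambda - 2): p(lambda) = (lambda - 2)·(lambda^2 + 3·lambda - 54).
The quadratic factors as (lambda + 9)·(lambda - 6).
Eigenvalues: -9, 2, 6.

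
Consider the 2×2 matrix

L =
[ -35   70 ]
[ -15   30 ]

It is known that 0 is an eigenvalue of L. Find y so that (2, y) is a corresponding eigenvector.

We need (L)v = 0.
L = [[-35, 70], [-15, 30]].
Row 1: (-35)·2 + (70)·y = 0
Row 2: (-15)·2 + (30)·y = 0
Solving gives y = 1.
Check: L·(2, 1) = (0, 0) = 0·(2, 1).

1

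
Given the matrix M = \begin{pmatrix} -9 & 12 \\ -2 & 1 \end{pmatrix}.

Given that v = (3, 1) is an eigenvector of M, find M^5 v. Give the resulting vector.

(-9375, -3125)

First find the eigenvalue: Mv = (-15, -5) = -5·(3, 1), so λ = -5.
Then M^5 v = λ^5·v = (-5)^5·(3, 1) = -3125·(3, 1) = (-9375, -3125).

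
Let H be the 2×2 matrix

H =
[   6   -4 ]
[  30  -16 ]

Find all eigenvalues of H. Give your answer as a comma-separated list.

-6, -4

det(H - tI) = (6 - t)(-16 - t) - (-4)·(30) = t^2 + 10t + 24.
This factors as (t + 6)·(t + 4) = 0.
Eigenvalues: -6, -4.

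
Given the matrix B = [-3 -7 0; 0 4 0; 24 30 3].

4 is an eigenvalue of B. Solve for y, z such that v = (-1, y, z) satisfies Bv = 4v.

1, 6

We need (B - 4I)v = 0.
B - 4I = [[-7, -7, 0], [0, 0, 0], [24, 30, -1]].
Row 1: (-7)·-1 + (-7)·y + (0)·z = 0
Row 2: (0)·-1 + (0)·y + (0)·z = 0
Row 3: (24)·-1 + (30)·y + (-1)·z = 0
Solving gives y = 1, z = 6.
Check: B·(-1, 1, 6) = (-4, 4, 24) = 4·(-1, 1, 6).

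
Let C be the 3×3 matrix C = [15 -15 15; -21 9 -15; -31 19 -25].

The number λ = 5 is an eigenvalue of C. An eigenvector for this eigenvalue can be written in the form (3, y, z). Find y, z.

We need (C - 5I)v = 0.
C - 5I = [[10, -15, 15], [-21, 4, -15], [-31, 19, -30]].
Row 1: (10)·3 + (-15)·y + (15)·z = 0
Row 2: (-21)·3 + (4)·y + (-15)·z = 0
Row 3: (-31)·3 + (19)·y + (-30)·z = 0
Solving gives y = -3, z = -5.
Check: C·(3, -3, -5) = (15, -15, -25) = 5·(3, -3, -5).

-3, -5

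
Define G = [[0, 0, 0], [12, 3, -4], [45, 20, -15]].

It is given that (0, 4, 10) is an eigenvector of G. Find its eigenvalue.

Compute Gv: G·(0, 4, 10) = (0, -28, -70).
Since Gv = λv, compare component 2: -28 = λ·4, so λ = -7.

-7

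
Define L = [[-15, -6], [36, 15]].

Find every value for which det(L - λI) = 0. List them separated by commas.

-3, 3

det(L - μI) = (-15 - μ)(15 - μ) - (-6)·(36) = μ^2 - 9.
This factors as (μ + 3)·(μ - 3) = 0.
Eigenvalues: -3, 3.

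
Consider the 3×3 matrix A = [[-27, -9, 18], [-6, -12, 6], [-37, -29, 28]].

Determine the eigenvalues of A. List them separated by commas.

Compute the characteristic polynomial p(λ) = det(λI - A).
Expanding along the first row, p(λ) = λ^3 + 11λ^2 + 18λ.
Try λ = 0: p(0) = 0, so 0 is a root.
Factor out λ: p(λ) = λ·(λ^2 + 11λ + 18).
The quadratic factors as (λ + 9)·(λ + 2).
Eigenvalues: -9, -2, 0.

-9, -2, 0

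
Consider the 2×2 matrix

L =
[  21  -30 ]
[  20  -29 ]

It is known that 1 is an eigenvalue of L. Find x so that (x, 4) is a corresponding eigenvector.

6

We need (L - 1I)v = 0.
L - 1I = [[20, -30], [20, -30]].
Row 1: (20)·x + (-30)·4 = 0
Row 2: (20)·x + (-30)·4 = 0
Solving gives x = 6.
Check: L·(6, 4) = (6, 4) = 1·(6, 4).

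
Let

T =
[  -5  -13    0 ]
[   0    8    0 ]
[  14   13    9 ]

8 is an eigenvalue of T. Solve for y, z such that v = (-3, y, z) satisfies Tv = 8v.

3, 3

We need (T - 8I)v = 0.
T - 8I = [[-13, -13, 0], [0, 0, 0], [14, 13, 1]].
Row 1: (-13)·-3 + (-13)·y + (0)·z = 0
Row 2: (0)·-3 + (0)·y + (0)·z = 0
Row 3: (14)·-3 + (13)·y + (1)·z = 0
Solving gives y = 3, z = 3.
Check: T·(-3, 3, 3) = (-24, 24, 24) = 8·(-3, 3, 3).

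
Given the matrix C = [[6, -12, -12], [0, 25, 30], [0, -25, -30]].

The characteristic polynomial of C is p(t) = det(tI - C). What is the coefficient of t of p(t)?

p(t) = t^3 - t^2 - 30t.
The coefficient of t is -30.

-30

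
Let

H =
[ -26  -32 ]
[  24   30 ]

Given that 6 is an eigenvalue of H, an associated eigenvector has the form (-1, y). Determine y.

We need (H - 6I)v = 0.
H - 6I = [[-32, -32], [24, 24]].
Row 1: (-32)·-1 + (-32)·y = 0
Row 2: (24)·-1 + (24)·y = 0
Solving gives y = 1.
Check: H·(-1, 1) = (-6, 6) = 6·(-1, 1).

1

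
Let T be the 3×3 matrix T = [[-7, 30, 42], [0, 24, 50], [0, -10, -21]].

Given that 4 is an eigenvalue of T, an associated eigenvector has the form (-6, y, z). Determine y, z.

We need (T - 4I)v = 0.
T - 4I = [[-11, 30, 42], [0, 20, 50], [0, -10, -25]].
Row 1: (-11)·-6 + (30)·y + (42)·z = 0
Row 2: (0)·-6 + (20)·y + (50)·z = 0
Row 3: (0)·-6 + (-10)·y + (-25)·z = 0
Solving gives y = -5, z = 2.
Check: T·(-6, -5, 2) = (-24, -20, 8) = 4·(-6, -5, 2).

-5, 2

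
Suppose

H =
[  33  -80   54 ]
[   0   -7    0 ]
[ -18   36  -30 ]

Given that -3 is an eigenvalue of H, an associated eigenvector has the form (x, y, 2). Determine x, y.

-3, 0

We need (H + 3I)v = 0.
H + 3I = [[36, -80, 54], [0, -4, 0], [-18, 36, -27]].
Row 1: (36)·x + (-80)·y + (54)·2 = 0
Row 2: (0)·x + (-4)·y + (0)·2 = 0
Row 3: (-18)·x + (36)·y + (-27)·2 = 0
Solving gives x = -3, y = 0.
Check: H·(-3, 0, 2) = (9, 0, -6) = -3·(-3, 0, 2).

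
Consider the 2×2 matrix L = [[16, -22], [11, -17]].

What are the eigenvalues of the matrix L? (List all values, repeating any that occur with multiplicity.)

-6, 5

det(L - sI) = (16 - s)(-17 - s) - (-22)·(11) = s^2 + s - 30.
This factors as (s + 6)·(s - 5) = 0.
Eigenvalues: -6, 5.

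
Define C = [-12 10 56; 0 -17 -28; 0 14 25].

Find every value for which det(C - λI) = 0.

The characteristic polynomial is p(t) = det(tI - C).
Expanding the 3×3 determinant: p(t) = t^3 + 4t^2 - 129t - 396.
Rational-root test: t = -3 gives p(-3) = 0.
Dividing by (t + 3) leaves t^2 + t - 132.
The quadratic factors as (t + 12)·(t - 11).
Eigenvalues: -12, -3, 11.

-12, -3, 11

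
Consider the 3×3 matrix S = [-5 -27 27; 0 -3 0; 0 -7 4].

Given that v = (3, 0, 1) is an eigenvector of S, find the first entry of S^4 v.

768

First find the eigenvalue: Sv = (12, 0, 4) = 4·(3, 0, 1), so λ = 4.
Then S^4 v = λ^4·v = 4^4·(3, 0, 1) = 256·(3, 0, 1) = (768, 0, 256).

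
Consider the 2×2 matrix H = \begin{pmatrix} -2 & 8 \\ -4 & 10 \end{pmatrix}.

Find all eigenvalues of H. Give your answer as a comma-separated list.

2, 6

det(H - lambda·I) = (-2 - lambda)(10 - lambda) - (8)·(-4) = lambda^2 - 8·lambda + 12.
This factors as (lambda - 2)·(lambda - 6) = 0.
Eigenvalues: 2, 6.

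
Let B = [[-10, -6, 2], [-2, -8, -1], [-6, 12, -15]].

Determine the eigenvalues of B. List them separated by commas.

-12, -11, -10

Set up det(rI - B) = 0.
Expanding the 3×3 determinant: p(r) = r^3 + 33r^2 + 362r + 1320.
Rational-root test: r = -10 gives p(-10) = 0.
Factor out (r + 10): p(r) = (r + 10)·(r^2 + 23r + 132).
The quadratic factors as (r + 12)·(r + 11).
Eigenvalues: -12, -11, -10.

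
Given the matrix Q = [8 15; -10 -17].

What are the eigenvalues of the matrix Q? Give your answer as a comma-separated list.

det(Q - rI) = (8 - r)(-17 - r) - (15)·(-10) = r^2 + 9r + 14.
This factors as (r + 7)·(r + 2) = 0.
Eigenvalues: -7, -2.

-7, -2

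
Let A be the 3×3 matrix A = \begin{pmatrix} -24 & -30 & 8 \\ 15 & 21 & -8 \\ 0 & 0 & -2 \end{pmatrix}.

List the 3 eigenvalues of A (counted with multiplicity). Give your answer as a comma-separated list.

Set up det(sI - A) = 0.
Expanding the 3×3 determinant: p(s) = s^3 + 5s^2 - 48s - 108.
Try s = -2: p(-2) = 0, so -2 is a root.
Dividing by (s + 2) leaves s^2 + 3s - 54.
The quadratic factors as (s + 9)·(s - 6).
Eigenvalues: -9, -2, 6.

-9, -2, 6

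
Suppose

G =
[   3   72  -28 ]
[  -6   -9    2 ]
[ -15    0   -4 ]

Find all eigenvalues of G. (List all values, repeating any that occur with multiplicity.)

Set up det(λI - G) = 0.
Cofactor expansion gives p(λ) = λ^3 + 10λ^2 + 9λ.
Since p(-9) = 0, λ = -9 is a root.
Factor out (λ + 9): p(λ) = (λ + 9)·(λ^2 + λ).
The quadratic factors as (λ + 1)·λ.
Eigenvalues: -9, -1, 0.

-9, -1, 0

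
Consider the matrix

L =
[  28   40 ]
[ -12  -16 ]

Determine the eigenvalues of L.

4, 8

det(L - λI) = (28 - λ)(-16 - λ) - (40)·(-12) = λ^2 - 12λ + 32.
This factors as (λ - 4)·(λ - 8) = 0.
Eigenvalues: 4, 8.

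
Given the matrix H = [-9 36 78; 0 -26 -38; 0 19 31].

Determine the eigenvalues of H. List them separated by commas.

-9, -7, 12

Compute the characteristic polynomial p(μ) = det(μI - H).
Cofactor expansion gives p(μ) = μ^3 + 4μ^2 - 129μ - 756.
Rational-root test: μ = 12 gives p(12) = 0.
Factor out (μ - 12): p(μ) = (μ - 12)·(μ^2 + 16μ + 63).
The quadratic factors as (μ + 9)·(μ + 7).
Eigenvalues: -9, -7, 12.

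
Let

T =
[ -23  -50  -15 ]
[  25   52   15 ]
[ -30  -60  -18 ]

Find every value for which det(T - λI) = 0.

-3, 2, 12

Compute the characteristic polynomial p(λ) = det(λI - T).
Cofactor expansion gives p(λ) = λ^3 - 11λ^2 - 18λ + 72.
Since p(2) = 0, λ = 2 is a root.
Dividing by (λ - 2) leaves λ^2 - 9λ - 36.
The quadratic factors as (λ + 3)·(λ - 12).
Eigenvalues: -3, 2, 12.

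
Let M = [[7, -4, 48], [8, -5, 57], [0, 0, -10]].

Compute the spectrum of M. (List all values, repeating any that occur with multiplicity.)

-10, -1, 3

Compute the characteristic polynomial p(t) = det(tI - M).
Cofactor expansion gives p(t) = t^3 + 8t^2 - 23t - 30.
Rational-root test: t = -1 gives p(-1) = 0.
Factor out (t + 1): p(t) = (t + 1)·(t^2 + 7t - 30).
The quadratic factors as (t + 10)·(t - 3).
Eigenvalues: -10, -1, 3.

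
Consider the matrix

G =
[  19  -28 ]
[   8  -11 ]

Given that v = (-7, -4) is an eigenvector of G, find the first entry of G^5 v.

-1701

First find the eigenvalue: Gv = (-21, -12) = 3·(-7, -4), so λ = 3.
Then G^5 v = λ^5·v = 3^5·(-7, -4) = 243·(-7, -4) = (-1701, -972).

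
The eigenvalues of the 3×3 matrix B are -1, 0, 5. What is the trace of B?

4

trace(B) is the sum of the eigenvalues: (-1) + (0) + (5) = 4.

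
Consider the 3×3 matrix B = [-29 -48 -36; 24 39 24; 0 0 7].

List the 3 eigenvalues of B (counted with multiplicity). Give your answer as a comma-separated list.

Compute the characteristic polynomial p(λ) = det(λI - B).
Expanding the 3×3 determinant: p(λ) = λ^3 - 17λ^2 + 91λ - 147.
Rational-root test: λ = 3 gives p(3) = 0.
Factor out (λ - 3): p(λ) = (λ - 3)·(λ^2 - 14λ + 49).
The quadratic factor is (λ - 7)^2.
Eigenvalues: 3, 7, 7.

3, 7, 7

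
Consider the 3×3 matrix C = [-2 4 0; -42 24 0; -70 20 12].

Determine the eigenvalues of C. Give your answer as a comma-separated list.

The characteristic polynomial is p(lambda) = det(lambda·I - C).
Expanding along the first row, p(lambda) = lambda^3 - 34·lambda^2 + 384·lambda - 1440.
Since p(10) = 0, lambda = 10 is a root.
Factor out (lambda - 10): p(lambda) = (lambda - 10)·(lambda^2 - 24·lambda + 144).
The quadratic factor is (lambda - 12)^2.
Eigenvalues: 10, 12, 12.

10, 12, 12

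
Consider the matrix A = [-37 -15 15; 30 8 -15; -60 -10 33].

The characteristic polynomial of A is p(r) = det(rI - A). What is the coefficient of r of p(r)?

-53

p(r) = r^3 - 4r^2 - 53r + 168.
The coefficient of r is -53.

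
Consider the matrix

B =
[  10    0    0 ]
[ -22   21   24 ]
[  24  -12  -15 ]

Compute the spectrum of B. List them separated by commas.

-3, 9, 10

The characteristic polynomial is p(s) = det(sI - B).
Expanding along the first row, p(s) = s^3 - 16s^2 + 33s + 270.
Rational-root test: s = 9 gives p(9) = 0.
Factor out (s - 9): p(s) = (s - 9)·(s^2 - 7s - 30).
The quadratic factors as (s + 3)·(s - 10).
Eigenvalues: -3, 9, 10.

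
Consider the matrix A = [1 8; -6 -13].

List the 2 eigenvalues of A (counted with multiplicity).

-7, -5

det(A - λI) = (1 - λ)(-13 - λ) - (8)·(-6) = λ^2 + 12λ + 35.
This factors as (λ + 7)·(λ + 5) = 0.
Eigenvalues: -7, -5.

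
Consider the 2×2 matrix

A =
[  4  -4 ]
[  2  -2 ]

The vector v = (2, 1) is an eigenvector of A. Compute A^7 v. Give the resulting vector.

(256, 128)

First find the eigenvalue: Av = (4, 2) = 2·(2, 1), so λ = 2.
Then A^7 v = λ^7·v = 2^7·(2, 1) = 128·(2, 1) = (256, 128).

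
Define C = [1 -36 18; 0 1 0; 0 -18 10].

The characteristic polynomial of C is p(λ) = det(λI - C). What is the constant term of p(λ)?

p(λ) = λ^3 - 12λ^2 + 21λ - 10.
The constant term is -10.

-10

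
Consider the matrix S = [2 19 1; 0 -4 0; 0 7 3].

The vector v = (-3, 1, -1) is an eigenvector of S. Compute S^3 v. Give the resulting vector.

(192, -64, 64)

First find the eigenvalue: Sv = (12, -4, 4) = -4·(-3, 1, -1), so λ = -4.
Then S^3 v = λ^3·v = (-4)^3·(-3, 1, -1) = -64·(-3, 1, -1) = (192, -64, 64).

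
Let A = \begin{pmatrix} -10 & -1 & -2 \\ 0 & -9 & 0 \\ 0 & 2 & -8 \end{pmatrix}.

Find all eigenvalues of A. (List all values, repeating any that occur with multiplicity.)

The characteristic polynomial is p(λ) = det(λI - A).
Expanding the 3×3 determinant: p(λ) = λ^3 + 27λ^2 + 242λ + 720.
Since p(-9) = 0, λ = -9 is a root.
Dividing by (λ + 9) leaves λ^2 + 18λ + 80.
The quadratic factors as (λ + 10)·(λ + 8).
Eigenvalues: -10, -9, -8.

-10, -9, -8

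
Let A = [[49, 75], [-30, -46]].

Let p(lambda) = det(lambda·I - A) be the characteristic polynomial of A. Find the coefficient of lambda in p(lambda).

-3

The coefficient of lambda of det(lambda·I - A) is −trace(A).
trace(A) = (49) + (-46) = 3, so the coefficient is -3.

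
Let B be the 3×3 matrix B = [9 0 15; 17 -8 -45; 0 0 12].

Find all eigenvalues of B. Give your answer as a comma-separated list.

Set up det(lambda·I - B) = 0.
Expanding the 3×3 determinant: p(lambda) = lambda^3 - 13·lambda^2 - 60·lambda + 864.
Since p(9) = 0, lambda = 9 is a root.
Dividing by (lambda - 9) leaves lambda^2 - 4·lambda - 96.
The quadratic factors as (lambda + 8)·(lambda - 12).
Eigenvalues: -8, 9, 12.

-8, 9, 12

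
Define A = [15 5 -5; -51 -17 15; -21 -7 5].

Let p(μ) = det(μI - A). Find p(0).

0

p(0) = det(0·I − A) = det(−A) = (−1)^3·det(A).
det(A) = 0, so p(0) = 0.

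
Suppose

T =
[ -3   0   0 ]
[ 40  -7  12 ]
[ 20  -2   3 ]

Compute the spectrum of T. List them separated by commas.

Set up det(sI - T) = 0.
Expanding along the first row, p(s) = s^3 + 7s^2 + 15s + 9.
Try s = -1: p(-1) = 0, so -1 is a root.
Factor out (s + 1): p(s) = (s + 1)·(s^2 + 6s + 9).
The quadratic factor is (s + 3)^2.
Eigenvalues: -3, -3, -1.

-3, -3, -1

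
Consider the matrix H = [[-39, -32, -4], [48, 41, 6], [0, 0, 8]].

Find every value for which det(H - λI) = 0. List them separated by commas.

-7, 8, 9

Set up det(tI - H) = 0.
Cofactor expansion gives p(t) = t^3 - 10t^2 - 47t + 504.
Since p(8) = 0, t = 8 is a root.
Factor out (t - 8): p(t) = (t - 8)·(t^2 - 2t - 63).
The quadratic factors as (t + 7)·(t - 9).
Eigenvalues: -7, 8, 9.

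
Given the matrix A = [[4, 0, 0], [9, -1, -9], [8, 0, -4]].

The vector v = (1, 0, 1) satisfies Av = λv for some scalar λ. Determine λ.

4

Compute Av: A·(1, 0, 1) = (4, 0, 4).
Since Av = λv, compare component 1: 4 = λ·1, so λ = 4.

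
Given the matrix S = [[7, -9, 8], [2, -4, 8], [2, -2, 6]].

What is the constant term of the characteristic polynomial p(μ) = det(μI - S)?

60

p(0) = det(0·I − S) = det(−S) = (−1)^3·det(S).
det(S) = -60, so p(0) = 60.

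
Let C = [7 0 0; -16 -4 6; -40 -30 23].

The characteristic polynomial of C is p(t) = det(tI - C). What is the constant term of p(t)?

-616

p(t) = t^3 - 26t^2 + 221t - 616.
The constant term is -616.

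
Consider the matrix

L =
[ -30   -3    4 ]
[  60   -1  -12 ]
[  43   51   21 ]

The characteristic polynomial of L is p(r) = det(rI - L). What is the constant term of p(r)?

-10

p(r) = r^3 + 10r^2 - r - 10.
The constant term is -10.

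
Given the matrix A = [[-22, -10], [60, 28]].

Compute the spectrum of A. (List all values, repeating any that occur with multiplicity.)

-2, 8

det(A - lambda·I) = (-22 - lambda)(28 - lambda) - (-10)·(60) = lambda^2 - 6·lambda - 16.
This factors as (lambda + 2)·(lambda - 8) = 0.
Eigenvalues: -2, 8.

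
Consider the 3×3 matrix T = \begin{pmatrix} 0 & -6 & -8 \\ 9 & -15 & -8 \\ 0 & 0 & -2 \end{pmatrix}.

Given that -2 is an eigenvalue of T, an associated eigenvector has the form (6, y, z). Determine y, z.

We need (T + 2I)v = 0.
T + 2I = [[2, -6, -8], [9, -13, -8], [0, 0, 0]].
Row 1: (2)·6 + (-6)·y + (-8)·z = 0
Row 2: (9)·6 + (-13)·y + (-8)·z = 0
Row 3: (0)·6 + (0)·y + (0)·z = 0
Solving gives y = 6, z = -3.
Check: T·(6, 6, -3) = (-12, -12, 6) = -2·(6, 6, -3).

6, -3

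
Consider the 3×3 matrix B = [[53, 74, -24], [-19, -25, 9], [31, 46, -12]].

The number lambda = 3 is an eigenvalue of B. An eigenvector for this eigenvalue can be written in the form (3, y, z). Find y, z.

-3, -3

We need (B - 3I)v = 0.
B - 3I = [[50, 74, -24], [-19, -28, 9], [31, 46, -15]].
Row 1: (50)·3 + (74)·y + (-24)·z = 0
Row 2: (-19)·3 + (-28)·y + (9)·z = 0
Row 3: (31)·3 + (46)·y + (-15)·z = 0
Solving gives y = -3, z = -3.
Check: B·(3, -3, -3) = (9, -9, -9) = 3·(3, -3, -3).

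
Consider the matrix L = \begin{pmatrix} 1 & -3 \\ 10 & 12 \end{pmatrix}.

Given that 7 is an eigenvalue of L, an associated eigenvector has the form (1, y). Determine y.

-2

We need (L - 7I)v = 0.
L - 7I = [[-6, -3], [10, 5]].
Row 1: (-6)·1 + (-3)·y = 0
Row 2: (10)·1 + (5)·y = 0
Solving gives y = -2.
Check: L·(1, -2) = (7, -14) = 7·(1, -2).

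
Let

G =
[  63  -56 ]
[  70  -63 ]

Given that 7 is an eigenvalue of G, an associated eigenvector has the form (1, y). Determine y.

1

We need (G - 7I)v = 0.
G - 7I = [[56, -56], [70, -70]].
Row 1: (56)·1 + (-56)·y = 0
Row 2: (70)·1 + (-70)·y = 0
Solving gives y = 1.
Check: G·(1, 1) = (7, 7) = 7·(1, 1).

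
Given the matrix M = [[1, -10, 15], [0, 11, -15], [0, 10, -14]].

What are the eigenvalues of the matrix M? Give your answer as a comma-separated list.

-4, 1, 1

Compute the characteristic polynomial p(r) = det(rI - M).
Cofactor expansion gives p(r) = r^3 + 2r^2 - 7r + 4.
Rational-root test: r = -4 gives p(-4) = 0.
Factor out (r + 4): p(r) = (r + 4)·(r^2 - 2r + 1).
The quadratic factor is (r - 1)^2.
Eigenvalues: -4, 1, 1.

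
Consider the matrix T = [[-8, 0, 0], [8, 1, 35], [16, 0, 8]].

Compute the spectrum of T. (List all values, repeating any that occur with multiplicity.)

Compute the characteristic polynomial p(lambda) = det(lambda·I - T).
Expanding the 3×3 determinant: p(lambda) = lambda^3 - lambda^2 - 64·lambda + 64.
Since p(-8) = 0, lambda = -8 is a root.
Dividing by (lambda + 8) leaves lambda^2 - 9·lambda + 8.
The quadratic factors as (lambda - 1)·(lambda - 8).
Eigenvalues: -8, 1, 8.

-8, 1, 8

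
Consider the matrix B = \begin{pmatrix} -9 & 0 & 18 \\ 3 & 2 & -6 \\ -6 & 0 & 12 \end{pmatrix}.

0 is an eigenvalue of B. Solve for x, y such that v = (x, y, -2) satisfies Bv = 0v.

We need (B)v = 0.
B = [[-9, 0, 18], [3, 2, -6], [-6, 0, 12]].
Row 1: (-9)·x + (0)·y + (18)·-2 = 0
Row 2: (3)·x + (2)·y + (-6)·-2 = 0
Row 3: (-6)·x + (0)·y + (12)·-2 = 0
Solving gives x = -4, y = 0.
Check: B·(-4, 0, -2) = (0, 0, 0) = 0·(-4, 0, -2).

-4, 0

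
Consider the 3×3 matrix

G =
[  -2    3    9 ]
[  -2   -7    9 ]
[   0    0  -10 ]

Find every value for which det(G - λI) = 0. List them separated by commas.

The characteristic polynomial is p(lambda) = det(lambda·I - G).
Expanding the 3×3 determinant: p(lambda) = lambda^3 + 19·lambda^2 + 110·lambda + 200.
Try lambda = -5: p(-5) = 0, so -5 is a root.
Factor out (lambda + 5): p(lambda) = (lambda + 5)·(lambda^2 + 14·lambda + 40).
The quadratic factors as (lambda + 10)·(lambda + 4).
Eigenvalues: -10, -5, -4.

-10, -5, -4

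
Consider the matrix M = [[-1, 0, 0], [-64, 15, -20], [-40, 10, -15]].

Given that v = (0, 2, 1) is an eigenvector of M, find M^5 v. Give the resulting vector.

(0, 6250, 3125)

First find the eigenvalue: Mv = (0, 10, 5) = 5·(0, 2, 1), so λ = 5.
Then M^5 v = λ^5·v = 5^5·(0, 2, 1) = 3125·(0, 2, 1) = (0, 6250, 3125).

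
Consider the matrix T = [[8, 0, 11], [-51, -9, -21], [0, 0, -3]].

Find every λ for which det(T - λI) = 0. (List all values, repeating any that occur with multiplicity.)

Set up det(tI - T) = 0.
Expanding along the first row, p(t) = t^3 + 4t^2 - 69t - 216.
Rational-root test: t = 8 gives p(8) = 0.
Dividing by (t - 8) leaves t^2 + 12t + 27.
The quadratic factors as (t + 9)·(t + 3).
Eigenvalues: -9, -3, 8.

-9, -3, 8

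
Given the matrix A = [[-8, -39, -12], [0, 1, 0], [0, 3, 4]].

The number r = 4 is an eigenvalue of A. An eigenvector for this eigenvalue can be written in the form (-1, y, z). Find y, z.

0, 1

We need (A - 4I)v = 0.
A - 4I = [[-12, -39, -12], [0, -3, 0], [0, 3, 0]].
Row 1: (-12)·-1 + (-39)·y + (-12)·z = 0
Row 2: (0)·-1 + (-3)·y + (0)·z = 0
Row 3: (0)·-1 + (3)·y + (0)·z = 0
Solving gives y = 0, z = 1.
Check: A·(-1, 0, 1) = (-4, 0, 4) = 4·(-1, 0, 1).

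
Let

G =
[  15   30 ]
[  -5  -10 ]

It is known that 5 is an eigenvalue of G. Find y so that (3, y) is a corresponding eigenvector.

We need (G - 5I)v = 0.
G - 5I = [[10, 30], [-5, -15]].
Row 1: (10)·3 + (30)·y = 0
Row 2: (-5)·3 + (-15)·y = 0
Solving gives y = -1.
Check: G·(3, -1) = (15, -5) = 5·(3, -1).

-1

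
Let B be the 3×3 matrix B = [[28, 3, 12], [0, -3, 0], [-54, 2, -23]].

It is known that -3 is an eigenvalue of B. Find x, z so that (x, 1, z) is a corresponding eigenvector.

3, -8

We need (B + 3I)v = 0.
B + 3I = [[31, 3, 12], [0, 0, 0], [-54, 2, -20]].
Row 1: (31)·x + (3)·1 + (12)·z = 0
Row 2: (0)·x + (0)·1 + (0)·z = 0
Row 3: (-54)·x + (2)·1 + (-20)·z = 0
Solving gives x = 3, z = -8.
Check: B·(3, 1, -8) = (-9, -3, 24) = -3·(3, 1, -8).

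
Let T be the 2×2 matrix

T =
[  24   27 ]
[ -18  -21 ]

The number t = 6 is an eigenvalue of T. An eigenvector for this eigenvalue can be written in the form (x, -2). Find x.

We need (T - 6I)v = 0.
T - 6I = [[18, 27], [-18, -27]].
Row 1: (18)·x + (27)·-2 = 0
Row 2: (-18)·x + (-27)·-2 = 0
Solving gives x = 3.
Check: T·(3, -2) = (18, -12) = 6·(3, -2).

3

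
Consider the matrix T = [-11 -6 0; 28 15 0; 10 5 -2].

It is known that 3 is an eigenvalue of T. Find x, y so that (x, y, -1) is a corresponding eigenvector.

3, -7

We need (T - 3I)v = 0.
T - 3I = [[-14, -6, 0], [28, 12, 0], [10, 5, -5]].
Row 1: (-14)·x + (-6)·y + (0)·-1 = 0
Row 2: (28)·x + (12)·y + (0)·-1 = 0
Row 3: (10)·x + (5)·y + (-5)·-1 = 0
Solving gives x = 3, y = -7.
Check: T·(3, -7, -1) = (9, -21, -3) = 3·(3, -7, -1).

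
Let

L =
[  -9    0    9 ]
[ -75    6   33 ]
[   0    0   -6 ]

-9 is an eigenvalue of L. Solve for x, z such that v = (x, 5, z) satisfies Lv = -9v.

We need (L + 9I)v = 0.
L + 9I = [[0, 0, 9], [-75, 15, 33], [0, 0, 3]].
Row 1: (0)·x + (0)·5 + (9)·z = 0
Row 2: (-75)·x + (15)·5 + (33)·z = 0
Row 3: (0)·x + (0)·5 + (3)·z = 0
Solving gives x = 1, z = 0.
Check: L·(1, 5, 0) = (-9, -45, 0) = -9·(1, 5, 0).

1, 0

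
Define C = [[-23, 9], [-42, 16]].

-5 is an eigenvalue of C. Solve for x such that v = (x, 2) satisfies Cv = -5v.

1

We need (C + 5I)v = 0.
C + 5I = [[-18, 9], [-42, 21]].
Row 1: (-18)·x + (9)·2 = 0
Row 2: (-42)·x + (21)·2 = 0
Solving gives x = 1.
Check: C·(1, 2) = (-5, -10) = -5·(1, 2).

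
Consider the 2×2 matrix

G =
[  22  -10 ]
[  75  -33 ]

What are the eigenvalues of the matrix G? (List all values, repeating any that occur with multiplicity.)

det(G - μI) = (22 - μ)(-33 - μ) - (-10)·(75) = μ^2 + 11μ + 24.
This factors as (μ + 8)·(μ + 3) = 0.
Eigenvalues: -8, -3.

-8, -3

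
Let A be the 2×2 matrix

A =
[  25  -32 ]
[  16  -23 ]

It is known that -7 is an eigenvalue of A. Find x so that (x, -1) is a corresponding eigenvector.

We need (A + 7I)v = 0.
A + 7I = [[32, -32], [16, -16]].
Row 1: (32)·x + (-32)·-1 = 0
Row 2: (16)·x + (-16)·-1 = 0
Solving gives x = -1.
Check: A·(-1, -1) = (7, 7) = -7·(-1, -1).

-1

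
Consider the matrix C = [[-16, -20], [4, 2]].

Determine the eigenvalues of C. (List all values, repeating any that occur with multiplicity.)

det(C - tI) = (-16 - t)(2 - t) - (-20)·(4) = t^2 + 14t + 48.
This factors as (t + 8)·(t + 6) = 0.
Eigenvalues: -8, -6.

-8, -6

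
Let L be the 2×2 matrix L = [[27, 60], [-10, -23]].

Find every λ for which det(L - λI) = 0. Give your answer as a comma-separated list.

det(L - sI) = (27 - s)(-23 - s) - (60)·(-10) = s^2 - 4s - 21.
This factors as (s + 3)·(s - 7) = 0.
Eigenvalues: -3, 7.

-3, 7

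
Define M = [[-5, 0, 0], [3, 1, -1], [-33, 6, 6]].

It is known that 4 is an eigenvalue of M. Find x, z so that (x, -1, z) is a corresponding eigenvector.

We need (M - 4I)v = 0.
M - 4I = [[-9, 0, 0], [3, -3, -1], [-33, 6, 2]].
Row 1: (-9)·x + (0)·-1 + (0)·z = 0
Row 2: (3)·x + (-3)·-1 + (-1)·z = 0
Row 3: (-33)·x + (6)·-1 + (2)·z = 0
Solving gives x = 0, z = 3.
Check: M·(0, -1, 3) = (0, -4, 12) = 4·(0, -1, 3).

0, 3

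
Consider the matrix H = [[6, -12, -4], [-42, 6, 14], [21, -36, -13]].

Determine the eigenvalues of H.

-6, -1, 6

Compute the characteristic polynomial p(s) = det(sI - H).
Expanding the 3×3 determinant: p(s) = s^3 + s^2 - 36s - 36.
Try s = -6: p(-6) = 0, so -6 is a root.
Dividing by (s + 6) leaves s^2 - 5s - 6.
The quadratic factors as (s + 1)·(s - 6).
Eigenvalues: -6, -1, 6.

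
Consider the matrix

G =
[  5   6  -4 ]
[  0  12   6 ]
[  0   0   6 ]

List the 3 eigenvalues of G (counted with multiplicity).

5, 6, 12

G is upper triangular, so its eigenvalues are the diagonal entries.
Diagonal: 5, 12, 6.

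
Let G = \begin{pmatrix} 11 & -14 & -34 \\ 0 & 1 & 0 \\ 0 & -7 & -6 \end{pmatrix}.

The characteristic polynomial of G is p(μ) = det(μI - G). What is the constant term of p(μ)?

p(μ) = μ^3 - 6μ^2 - 61μ + 66.
The constant term is 66.

66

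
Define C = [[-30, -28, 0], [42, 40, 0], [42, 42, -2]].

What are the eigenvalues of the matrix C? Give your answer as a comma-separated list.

-2, -2, 12

The characteristic polynomial is p(t) = det(tI - C).
Expanding the 3×3 determinant: p(t) = t^3 - 8t^2 - 44t - 48.
Try t = -2: p(-2) = 0, so -2 is a root.
Dividing by (t + 2) leaves t^2 - 10t - 24.
The quadratic factors as (t + 2)·(t - 12).
Eigenvalues: -2, -2, 12.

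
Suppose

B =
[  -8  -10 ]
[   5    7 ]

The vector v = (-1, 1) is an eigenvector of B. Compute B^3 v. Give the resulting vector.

First find the eigenvalue: Bv = (-2, 2) = 2·(-1, 1), so λ = 2.
Then B^3 v = λ^3·v = 2^3·(-1, 1) = 8·(-1, 1) = (-8, 8).

(-8, 8)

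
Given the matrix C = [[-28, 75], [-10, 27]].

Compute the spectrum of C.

-3, 2

det(C - λI) = (-28 - λ)(27 - λ) - (75)·(-10) = λ^2 + λ - 6.
This factors as (λ + 3)·(λ - 2) = 0.
Eigenvalues: -3, 2.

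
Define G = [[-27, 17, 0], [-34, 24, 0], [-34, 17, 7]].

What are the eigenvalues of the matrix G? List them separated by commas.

Compute the characteristic polynomial p(λ) = det(λI - G).
Cofactor expansion gives p(λ) = λ^3 - 4λ^2 - 91λ + 490.
Rational-root test: λ = 7 gives p(7) = 0.
Dividing by (λ - 7) leaves λ^2 + 3λ - 70.
The quadratic factors as (λ + 10)·(λ - 7).
Eigenvalues: -10, 7, 7.

-10, 7, 7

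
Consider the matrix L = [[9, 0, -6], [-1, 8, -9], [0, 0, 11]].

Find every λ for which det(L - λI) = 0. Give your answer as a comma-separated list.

Compute the characteristic polynomial p(r) = det(rI - L).
Cofactor expansion gives p(r) = r^3 - 28r^2 + 259r - 792.
Since p(11) = 0, r = 11 is a root.
Factor out (r - 11): p(r) = (r - 11)·(r^2 - 17r + 72).
The quadratic factors as (r - 8)·(r - 9).
Eigenvalues: 8, 9, 11.

8, 9, 11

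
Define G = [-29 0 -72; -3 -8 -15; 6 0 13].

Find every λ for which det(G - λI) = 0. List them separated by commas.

The characteristic polynomial is p(lambda) = det(lambda·I - G).
Cofactor expansion gives p(lambda) = lambda^3 + 24·lambda^2 + 183·lambda + 440.
Since p(-11) = 0, lambda = -11 is a root.
Factor out (lambda + 11): p(lambda) = (lambda + 11)·(lambda^2 + 13·lambda + 40).
The quadratic factors as (lambda + 8)·(lambda + 5).
Eigenvalues: -11, -8, -5.

-11, -8, -5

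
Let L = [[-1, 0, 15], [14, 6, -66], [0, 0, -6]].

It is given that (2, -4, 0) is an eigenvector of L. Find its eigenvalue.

Compute Lv: L·(2, -4, 0) = (-2, 4, 0).
Since Lv = λv, compare component 1: -2 = λ·2, so λ = -1.

-1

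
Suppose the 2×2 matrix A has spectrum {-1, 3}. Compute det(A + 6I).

45

If A has eigenvalues -1, 3, then A + 6I has eigenvalues 5, 9.
det(A + 6I) = (5) · (9) = 45.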